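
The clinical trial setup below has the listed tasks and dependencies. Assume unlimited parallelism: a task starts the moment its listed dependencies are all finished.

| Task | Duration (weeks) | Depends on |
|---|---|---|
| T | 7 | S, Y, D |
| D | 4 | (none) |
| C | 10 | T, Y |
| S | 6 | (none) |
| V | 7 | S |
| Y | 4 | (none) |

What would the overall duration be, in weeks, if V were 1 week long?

As given, the longest chain is S→T→C = 6+7+10 = 23, so the finish is 23 weeks.
The longest path through V is only 13 weeks, so V has float 10.
That remains the longest chain; total 23 weeks.

23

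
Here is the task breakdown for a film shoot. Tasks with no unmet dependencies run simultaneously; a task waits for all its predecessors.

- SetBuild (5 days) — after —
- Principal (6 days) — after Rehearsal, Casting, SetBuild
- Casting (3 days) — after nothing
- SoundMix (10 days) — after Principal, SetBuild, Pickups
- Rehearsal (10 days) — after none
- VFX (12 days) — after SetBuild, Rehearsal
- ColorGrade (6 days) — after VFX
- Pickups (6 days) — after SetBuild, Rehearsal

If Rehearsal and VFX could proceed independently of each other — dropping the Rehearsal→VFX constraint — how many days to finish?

With the dependency in place, Rehearsal→VFX→ColorGrade = 10+12+6 = 28 sets the finish at 28 days.
Without Rehearsal→VFX, VFX's earliest start moves from 10 to 5.
After: Rehearsal→Principal→SoundMix = 10+6+10 = 26 → 26 days.

26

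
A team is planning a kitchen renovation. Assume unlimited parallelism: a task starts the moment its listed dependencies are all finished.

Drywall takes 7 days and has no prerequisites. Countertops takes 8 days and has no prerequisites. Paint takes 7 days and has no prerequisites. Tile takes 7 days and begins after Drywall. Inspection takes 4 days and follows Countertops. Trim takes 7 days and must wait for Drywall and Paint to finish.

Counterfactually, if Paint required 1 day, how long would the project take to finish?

14

Critical path before the change: Paint→Trim = 7+7 = 14 giving 14 days.
Paint is on the critical path; changing it to 1 makes that path 8 days.
Now Drywall→Tile = 7+7 = 14 is longest, so the finish becomes 14 days.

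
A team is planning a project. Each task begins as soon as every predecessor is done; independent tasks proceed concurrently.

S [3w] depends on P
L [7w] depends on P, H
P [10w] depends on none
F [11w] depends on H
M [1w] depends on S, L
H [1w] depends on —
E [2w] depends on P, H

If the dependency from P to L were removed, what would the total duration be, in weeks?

Original critical path: P→L→M = 10+7+1 = 18 ⇒ 18 weeks.
Without P→L, L's earliest start moves from 10 to 1.
The longest chain is now P→S→M = 10+3+1 = 14, so the job takes 14 weeks.

14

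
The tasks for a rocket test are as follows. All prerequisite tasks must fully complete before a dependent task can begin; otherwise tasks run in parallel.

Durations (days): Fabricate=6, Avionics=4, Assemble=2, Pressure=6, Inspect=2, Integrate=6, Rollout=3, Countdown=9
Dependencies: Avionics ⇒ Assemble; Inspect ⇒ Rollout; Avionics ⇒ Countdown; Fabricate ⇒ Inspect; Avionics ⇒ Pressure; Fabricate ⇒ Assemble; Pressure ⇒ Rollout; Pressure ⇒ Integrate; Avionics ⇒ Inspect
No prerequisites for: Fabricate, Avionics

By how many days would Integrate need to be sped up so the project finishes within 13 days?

Current finish: 16 days; target: 13.
Integrate is on every critical path, so each day cut from Integrate cuts the finish by one (this holds down to a finish of 13).
Need 16 − 13 = 3 days off Integrate → Integrate becomes 3 days, finish becomes 13.

3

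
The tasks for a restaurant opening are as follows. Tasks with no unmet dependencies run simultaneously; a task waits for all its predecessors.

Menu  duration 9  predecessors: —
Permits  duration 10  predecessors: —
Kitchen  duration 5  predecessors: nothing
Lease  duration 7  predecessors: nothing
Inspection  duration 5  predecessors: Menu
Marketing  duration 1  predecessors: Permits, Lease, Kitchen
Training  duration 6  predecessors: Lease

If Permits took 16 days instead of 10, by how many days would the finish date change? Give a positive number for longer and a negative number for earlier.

3

As given, the longest chain is Menu→Inspection = 9+5 = 14, so the finish is 14 days.
Permits has 3 days of float (longest path through it is 11).
The binding chain switches to Permits→Marketing = 16+1 = 17; finish 17 days.
Change in finish: 17 − 14 = +3 days.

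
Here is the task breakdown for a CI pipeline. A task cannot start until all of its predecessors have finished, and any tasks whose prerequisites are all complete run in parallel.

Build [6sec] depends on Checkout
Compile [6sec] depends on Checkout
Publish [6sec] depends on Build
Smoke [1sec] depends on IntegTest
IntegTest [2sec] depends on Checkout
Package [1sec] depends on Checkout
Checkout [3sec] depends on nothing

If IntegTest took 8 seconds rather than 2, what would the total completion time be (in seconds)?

Actual critical path: Checkout→Build→Publish = 3+6+6 = 15 ⇒ 15 seconds.
IntegTest is off the critical path — its longest chain is 6 seconds, giving 9 of slack.
The critical path is still Checkout→Build→Publish; finish is now 15 seconds.

15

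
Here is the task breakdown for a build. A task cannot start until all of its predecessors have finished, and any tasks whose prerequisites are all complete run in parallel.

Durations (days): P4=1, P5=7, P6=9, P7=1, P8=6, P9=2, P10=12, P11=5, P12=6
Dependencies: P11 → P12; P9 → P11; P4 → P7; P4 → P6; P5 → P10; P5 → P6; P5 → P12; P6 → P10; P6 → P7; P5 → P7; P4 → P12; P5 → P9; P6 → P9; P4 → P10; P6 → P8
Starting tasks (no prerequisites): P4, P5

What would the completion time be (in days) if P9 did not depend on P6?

28

Original critical path: P5→P6→P9→P11→P12 = 7+9+2+5+6 = 29 ⇒ 29 days.
Without P6→P9, P9's earliest start moves from 16 to 7.
New critical path: P5→P6→P10 = 7+9+12 = 28 ⇒ 28 days.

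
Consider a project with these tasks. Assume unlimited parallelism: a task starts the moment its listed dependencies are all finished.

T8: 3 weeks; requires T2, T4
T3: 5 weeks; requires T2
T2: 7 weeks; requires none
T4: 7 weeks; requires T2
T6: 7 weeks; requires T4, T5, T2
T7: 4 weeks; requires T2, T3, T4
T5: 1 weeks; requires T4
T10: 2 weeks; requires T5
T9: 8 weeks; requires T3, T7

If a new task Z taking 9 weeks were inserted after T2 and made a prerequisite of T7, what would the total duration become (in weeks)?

Originally the job takes 26 weeks.
With Z inserted, T7 now waits for max(T2, T3, T4, Z).
New critical path: T2→Z→T7→T9 = 7+9+4+8 = 28 ⇒ 28 weeks.

28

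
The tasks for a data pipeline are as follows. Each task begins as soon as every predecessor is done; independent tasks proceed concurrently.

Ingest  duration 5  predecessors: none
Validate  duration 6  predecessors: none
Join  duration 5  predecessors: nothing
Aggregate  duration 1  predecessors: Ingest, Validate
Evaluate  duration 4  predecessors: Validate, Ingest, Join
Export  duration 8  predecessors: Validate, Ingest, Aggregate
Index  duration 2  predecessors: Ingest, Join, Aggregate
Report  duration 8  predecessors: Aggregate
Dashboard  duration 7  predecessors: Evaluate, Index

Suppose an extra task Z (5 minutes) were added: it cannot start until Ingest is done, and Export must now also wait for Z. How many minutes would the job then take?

Originally the job takes 17 minutes.
With Z inserted, Export now waits for max(Validate, Ingest, Aggregate, Z).
New critical path: Ingest→Z→Export = 5+5+8 = 18 ⇒ 18 minutes.

18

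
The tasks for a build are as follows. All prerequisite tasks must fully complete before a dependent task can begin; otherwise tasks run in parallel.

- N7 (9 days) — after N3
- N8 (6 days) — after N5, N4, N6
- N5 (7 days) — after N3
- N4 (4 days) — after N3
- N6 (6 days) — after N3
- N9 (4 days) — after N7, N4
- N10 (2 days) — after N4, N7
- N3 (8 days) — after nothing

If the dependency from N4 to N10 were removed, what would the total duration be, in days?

Before: longest chain N3→N5→N8 = 8+7+6 = 21, finish 21.
Dropping N4→N10 doesn't change N10's earliest start (17); another predecessor still binds.
New critical path: N3→N5→N8 = 8+7+6 = 21 ⇒ 21 days.

21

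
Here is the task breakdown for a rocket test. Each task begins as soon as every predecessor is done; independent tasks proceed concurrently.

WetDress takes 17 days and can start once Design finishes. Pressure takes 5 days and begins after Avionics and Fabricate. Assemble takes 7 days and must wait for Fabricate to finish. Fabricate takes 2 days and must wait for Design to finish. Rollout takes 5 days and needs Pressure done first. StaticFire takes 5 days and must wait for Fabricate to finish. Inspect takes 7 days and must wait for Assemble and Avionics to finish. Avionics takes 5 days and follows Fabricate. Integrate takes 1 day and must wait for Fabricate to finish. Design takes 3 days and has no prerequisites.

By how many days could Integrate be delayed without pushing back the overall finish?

14

Critical path: Design→Fabricate→Avionics→Pressure→Rollout = 3+2+5+5+5 = 20, so the finish is 20 days.
Longest path through Integrate: 6 days (earliest finish 6, latest finish 20).
Float = 20 − 6 = 14.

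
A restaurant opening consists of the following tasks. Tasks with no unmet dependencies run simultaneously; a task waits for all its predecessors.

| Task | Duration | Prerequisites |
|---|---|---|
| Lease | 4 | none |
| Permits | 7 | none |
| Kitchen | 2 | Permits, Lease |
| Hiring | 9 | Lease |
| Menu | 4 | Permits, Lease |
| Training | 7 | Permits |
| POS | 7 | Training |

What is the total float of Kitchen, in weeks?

12

The longest chain is Permits→Training→POS = 7+7+7 = 21; overall finish 21 weeks.
The longest chain containing Kitchen totals 9 weeks.
Float = 21 − 9 = 12.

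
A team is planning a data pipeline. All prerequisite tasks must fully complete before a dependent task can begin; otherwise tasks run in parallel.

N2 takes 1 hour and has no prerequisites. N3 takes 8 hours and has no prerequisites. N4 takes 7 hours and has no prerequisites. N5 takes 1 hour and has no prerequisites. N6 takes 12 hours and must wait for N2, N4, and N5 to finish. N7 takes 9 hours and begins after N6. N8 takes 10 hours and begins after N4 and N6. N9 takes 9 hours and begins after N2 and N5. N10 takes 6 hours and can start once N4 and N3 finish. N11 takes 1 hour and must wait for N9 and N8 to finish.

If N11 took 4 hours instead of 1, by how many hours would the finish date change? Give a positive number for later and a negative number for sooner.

3

Actual critical path: N4→N6→N8→N11 = 7+12+10+1 = 30 ⇒ 30 hours.
N11 is on the critical path; changing it to 4 makes that path 33 hours.
That remains the longest chain; total 33 hours.
Change in finish: 33 − 30 = +3 hours.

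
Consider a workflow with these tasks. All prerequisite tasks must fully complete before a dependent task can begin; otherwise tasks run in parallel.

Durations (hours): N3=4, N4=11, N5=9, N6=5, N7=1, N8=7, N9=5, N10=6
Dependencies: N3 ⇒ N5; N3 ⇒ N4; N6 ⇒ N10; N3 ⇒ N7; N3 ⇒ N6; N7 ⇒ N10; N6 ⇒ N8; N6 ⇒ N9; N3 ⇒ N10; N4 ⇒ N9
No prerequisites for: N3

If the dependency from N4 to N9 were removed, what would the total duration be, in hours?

16

With the dependency in place, N3→N4→N9 = 4+11+5 = 20 sets the finish at 20 hours.
Without N4→N9, N9's earliest start moves from 15 to 9.
After: N3→N6→N8 = 4+5+7 = 16 → 16 hours.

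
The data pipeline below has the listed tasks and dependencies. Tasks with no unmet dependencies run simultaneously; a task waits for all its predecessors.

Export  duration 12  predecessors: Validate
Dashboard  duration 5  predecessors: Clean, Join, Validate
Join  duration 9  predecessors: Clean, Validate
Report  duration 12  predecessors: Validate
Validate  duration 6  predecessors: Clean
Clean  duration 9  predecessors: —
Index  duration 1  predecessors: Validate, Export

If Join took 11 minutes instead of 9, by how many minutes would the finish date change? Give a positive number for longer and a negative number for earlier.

As given, the longest chain is Clean→Validate→Join→Dashboard = 9+6+9+5 = 29, so the finish is 29 minutes.
Join lies on that path, so at 11 minutes the path becomes 31 minutes.
That remains the longest chain; total 31 minutes.
Change in finish: 31 − 29 = +2 minutes.

2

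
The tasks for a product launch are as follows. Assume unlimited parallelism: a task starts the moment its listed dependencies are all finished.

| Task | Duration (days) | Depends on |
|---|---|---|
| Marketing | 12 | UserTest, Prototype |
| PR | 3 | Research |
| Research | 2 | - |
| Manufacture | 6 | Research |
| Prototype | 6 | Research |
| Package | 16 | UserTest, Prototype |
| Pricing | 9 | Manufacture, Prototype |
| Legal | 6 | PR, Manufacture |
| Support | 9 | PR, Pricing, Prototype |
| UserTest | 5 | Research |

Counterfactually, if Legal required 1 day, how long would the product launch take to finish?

26

As given, the longest chain is Research→Prototype→Pricing→Support = 2+6+9+9 = 26, so the finish is 26 days.
Legal is off the critical path — its longest chain is 14 days, giving 12 of slack.
No other chain overtakes it, so the finish is 26 days.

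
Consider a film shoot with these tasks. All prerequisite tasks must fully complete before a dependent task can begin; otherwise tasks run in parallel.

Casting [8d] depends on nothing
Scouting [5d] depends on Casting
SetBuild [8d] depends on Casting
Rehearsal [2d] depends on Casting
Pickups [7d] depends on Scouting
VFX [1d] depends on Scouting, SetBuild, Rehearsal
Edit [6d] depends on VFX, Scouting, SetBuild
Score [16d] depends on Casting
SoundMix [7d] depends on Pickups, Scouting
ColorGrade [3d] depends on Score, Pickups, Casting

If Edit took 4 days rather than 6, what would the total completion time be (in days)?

27

Baseline: Casting→Scouting→Pickups→SoundMix = 8+5+7+7 = 27 → 27 days.
Edit has 4 days of float (longest path through it is 23).
The critical path is still Casting→Scouting→Pickups→SoundMix; finish is now 27 days.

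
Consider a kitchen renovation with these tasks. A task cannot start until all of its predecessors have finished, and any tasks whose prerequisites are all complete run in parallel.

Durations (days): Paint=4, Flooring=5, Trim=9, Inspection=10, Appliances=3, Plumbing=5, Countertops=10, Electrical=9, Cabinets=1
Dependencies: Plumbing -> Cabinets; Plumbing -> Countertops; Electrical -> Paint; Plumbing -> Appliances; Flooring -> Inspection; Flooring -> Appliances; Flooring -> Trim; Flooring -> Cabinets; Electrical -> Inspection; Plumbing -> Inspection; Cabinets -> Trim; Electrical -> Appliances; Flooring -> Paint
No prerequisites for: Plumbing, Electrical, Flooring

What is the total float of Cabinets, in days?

Electrical→Inspection = 9+10 = 19 sets the makespan at 19 days.
Longest path through Cabinets: 15 days (earliest finish 6, latest finish 10).
Float = 19 − 15 = 4.

4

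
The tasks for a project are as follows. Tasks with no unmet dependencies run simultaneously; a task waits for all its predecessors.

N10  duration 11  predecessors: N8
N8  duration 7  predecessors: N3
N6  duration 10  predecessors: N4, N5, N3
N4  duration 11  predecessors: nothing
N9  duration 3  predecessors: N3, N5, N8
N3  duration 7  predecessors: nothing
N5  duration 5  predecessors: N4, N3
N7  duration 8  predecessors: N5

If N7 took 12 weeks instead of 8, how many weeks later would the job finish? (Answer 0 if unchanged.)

Critical path before the change: N4→N5→N6 = 11+5+10 = 26 giving 26 weeks.
N7 has 2 weeks of float (longest path through it is 24).
Now N4→N5→N7 = 11+5+12 = 28 is longest, so the finish becomes 28 weeks.
Change in finish: 28 − 26 = +2 weeks.

2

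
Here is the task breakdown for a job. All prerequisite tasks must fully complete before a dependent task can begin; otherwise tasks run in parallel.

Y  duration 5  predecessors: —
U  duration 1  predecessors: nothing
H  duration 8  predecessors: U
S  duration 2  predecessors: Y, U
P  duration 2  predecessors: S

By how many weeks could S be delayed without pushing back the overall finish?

0

Critical path: Y→S→P = 5+2+2 = 9, so the finish is 9 weeks.
S finishes as early as 7 and must finish by 7.
So S can slip 7 − 7 = 0 weeks.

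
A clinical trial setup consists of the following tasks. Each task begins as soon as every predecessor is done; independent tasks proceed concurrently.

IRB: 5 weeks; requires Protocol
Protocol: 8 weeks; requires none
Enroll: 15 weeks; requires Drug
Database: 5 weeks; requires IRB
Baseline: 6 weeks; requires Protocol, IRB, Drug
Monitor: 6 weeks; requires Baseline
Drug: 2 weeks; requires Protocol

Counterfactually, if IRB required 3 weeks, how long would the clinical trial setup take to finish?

25

The binding path is Protocol→IRB→Baseline→Monitor = 8+5+6+6 = 25; finish at 25 weeks.
Since IRB is critical, the -2 change carries straight to that chain (now 23 weeks).
New critical path: Protocol→Drug→Enroll = 8+2+15 = 25 ⇒ 25 weeks.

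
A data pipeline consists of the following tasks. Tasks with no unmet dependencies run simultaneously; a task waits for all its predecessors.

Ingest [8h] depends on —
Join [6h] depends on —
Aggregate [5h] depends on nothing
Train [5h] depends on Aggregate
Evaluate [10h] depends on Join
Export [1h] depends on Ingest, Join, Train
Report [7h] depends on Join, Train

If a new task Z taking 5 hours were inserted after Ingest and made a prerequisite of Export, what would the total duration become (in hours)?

Originally the job takes 17 hours.
With Z inserted, Export now waits for max(Ingest, Join, Train, Z).
New critical path: Aggregate→Train→Report = 5+5+7 = 17 ⇒ 17 hours.

17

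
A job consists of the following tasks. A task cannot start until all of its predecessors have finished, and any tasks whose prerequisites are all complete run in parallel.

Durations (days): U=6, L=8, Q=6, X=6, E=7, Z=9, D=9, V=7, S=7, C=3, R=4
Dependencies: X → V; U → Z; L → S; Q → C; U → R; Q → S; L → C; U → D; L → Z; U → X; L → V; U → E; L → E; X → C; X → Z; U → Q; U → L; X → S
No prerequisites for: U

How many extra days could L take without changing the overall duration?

0

The longest chain is U→L→Z = 6+8+9 = 23; overall finish 23 days.
The longest chain containing L totals 23 days.
Float = 23 − 23 = 0.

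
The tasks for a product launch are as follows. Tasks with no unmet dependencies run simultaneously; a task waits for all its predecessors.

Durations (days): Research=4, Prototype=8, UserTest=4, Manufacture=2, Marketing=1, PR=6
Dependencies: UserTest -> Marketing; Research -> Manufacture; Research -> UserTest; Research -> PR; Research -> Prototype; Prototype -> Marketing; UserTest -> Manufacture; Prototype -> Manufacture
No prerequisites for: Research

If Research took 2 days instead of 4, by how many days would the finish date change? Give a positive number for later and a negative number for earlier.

Critical path before the change: Research→Prototype→Manufacture = 4+8+2 = 14 giving 14 days.
Since Research is critical, the -2 change carries straight to that chain (now 12 days).
The critical path is still Research→Prototype→Manufacture; finish is now 12 days.
Change in finish: 12 − 14 = -2 days.

-2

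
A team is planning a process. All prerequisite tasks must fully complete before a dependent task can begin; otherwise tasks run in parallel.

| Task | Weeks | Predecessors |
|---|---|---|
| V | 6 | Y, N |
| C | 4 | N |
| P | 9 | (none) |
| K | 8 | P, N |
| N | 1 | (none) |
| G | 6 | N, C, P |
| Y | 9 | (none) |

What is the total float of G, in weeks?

P→K = 9+8 = 17 sets the makespan at 17 weeks.
Longest path through G: 15 weeks (earliest finish 15, latest finish 17).
Slack of G = 11 − 9 = 2 weeks.

2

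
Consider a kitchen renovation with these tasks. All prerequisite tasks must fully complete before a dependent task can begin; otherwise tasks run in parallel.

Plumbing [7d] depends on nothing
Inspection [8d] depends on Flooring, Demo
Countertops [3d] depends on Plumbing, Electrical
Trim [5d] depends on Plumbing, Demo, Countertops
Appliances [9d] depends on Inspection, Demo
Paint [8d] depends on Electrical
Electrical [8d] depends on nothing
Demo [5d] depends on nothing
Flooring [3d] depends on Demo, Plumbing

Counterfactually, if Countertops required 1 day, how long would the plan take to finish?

Baseline: Plumbing→Flooring→Inspection→Appliances = 7+3+8+9 = 27 → 27 days.
Countertops has 11 days of float (longest path through it is 16).
That remains the longest chain; total 27 days.

27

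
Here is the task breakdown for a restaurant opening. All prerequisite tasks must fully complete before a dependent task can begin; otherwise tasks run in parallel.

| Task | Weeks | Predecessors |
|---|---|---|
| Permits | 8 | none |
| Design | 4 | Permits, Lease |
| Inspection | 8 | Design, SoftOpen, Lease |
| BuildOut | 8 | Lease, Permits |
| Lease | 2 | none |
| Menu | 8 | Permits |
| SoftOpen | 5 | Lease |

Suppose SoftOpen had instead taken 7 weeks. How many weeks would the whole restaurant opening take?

20

As given, the longest chain is Permits→Design→Inspection = 8+4+8 = 20, so the finish is 20 weeks.
The longest path through SoftOpen is only 15 weeks, so SoftOpen has float 5.
No other chain overtakes it, so the finish is 20 weeks.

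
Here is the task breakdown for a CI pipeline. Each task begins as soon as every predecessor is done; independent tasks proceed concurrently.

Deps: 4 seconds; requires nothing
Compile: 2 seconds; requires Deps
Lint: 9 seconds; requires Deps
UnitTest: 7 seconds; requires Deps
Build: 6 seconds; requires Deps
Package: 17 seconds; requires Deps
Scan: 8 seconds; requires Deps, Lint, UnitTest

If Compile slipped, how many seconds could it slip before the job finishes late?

The longest chain is Deps→Lint→Scan = 4+9+8 = 21; overall finish 21 seconds.
Compile finishes as early as 6 and must finish by 21.
So Compile can slip 21 − 6 = 15 seconds.

15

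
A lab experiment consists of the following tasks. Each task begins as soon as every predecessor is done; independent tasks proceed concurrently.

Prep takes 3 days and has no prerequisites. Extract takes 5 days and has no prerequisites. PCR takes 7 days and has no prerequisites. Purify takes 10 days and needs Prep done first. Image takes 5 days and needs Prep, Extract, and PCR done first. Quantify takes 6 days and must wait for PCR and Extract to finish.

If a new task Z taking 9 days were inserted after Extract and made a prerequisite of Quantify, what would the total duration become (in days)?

20

Originally the plan takes 13 days.
With Z inserted, Quantify now waits for max(PCR, Extract, Z).
New critical path: Extract→Z→Quantify = 5+9+6 = 20 ⇒ 20 days.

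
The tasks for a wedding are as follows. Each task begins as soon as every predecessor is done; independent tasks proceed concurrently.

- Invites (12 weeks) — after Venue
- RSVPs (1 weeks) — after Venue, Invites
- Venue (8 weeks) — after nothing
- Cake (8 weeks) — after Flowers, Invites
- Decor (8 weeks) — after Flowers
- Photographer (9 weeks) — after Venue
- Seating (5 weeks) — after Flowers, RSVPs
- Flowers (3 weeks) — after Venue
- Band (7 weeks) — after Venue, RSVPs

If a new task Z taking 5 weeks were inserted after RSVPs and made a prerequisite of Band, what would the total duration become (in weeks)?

33

Originally the schedule takes 28 weeks.
With Z inserted, Band now waits for max(Venue, RSVPs, Z).
New critical path: Venue→Invites→RSVPs→Z→Band = 8+12+1+5+7 = 33 ⇒ 33 weeks.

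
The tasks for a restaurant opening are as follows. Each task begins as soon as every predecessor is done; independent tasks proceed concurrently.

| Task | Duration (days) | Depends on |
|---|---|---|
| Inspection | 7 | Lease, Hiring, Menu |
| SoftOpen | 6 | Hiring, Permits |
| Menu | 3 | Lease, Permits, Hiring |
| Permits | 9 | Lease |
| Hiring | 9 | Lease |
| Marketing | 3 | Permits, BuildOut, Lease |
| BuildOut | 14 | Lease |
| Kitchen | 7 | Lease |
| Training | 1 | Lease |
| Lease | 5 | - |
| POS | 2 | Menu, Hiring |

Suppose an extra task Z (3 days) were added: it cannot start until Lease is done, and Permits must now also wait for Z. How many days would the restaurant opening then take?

Originally the restaurant opening takes 24 days.
With Z inserted, Permits now waits for max(Lease, Z).
New critical path: Lease→Z→Permits→Menu→Inspection = 5+3+9+3+7 = 27 ⇒ 27 days.

27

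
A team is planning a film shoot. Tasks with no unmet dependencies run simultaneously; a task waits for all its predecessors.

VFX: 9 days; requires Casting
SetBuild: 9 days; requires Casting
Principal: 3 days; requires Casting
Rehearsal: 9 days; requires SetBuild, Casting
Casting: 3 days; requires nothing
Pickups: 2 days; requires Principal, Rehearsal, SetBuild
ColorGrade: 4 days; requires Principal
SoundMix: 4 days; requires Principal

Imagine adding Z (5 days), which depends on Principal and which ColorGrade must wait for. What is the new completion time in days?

23

Originally the project takes 23 days.
With Z inserted, ColorGrade now waits for max(Principal, Z).
New critical path: Casting→SetBuild→Rehearsal→Pickups = 3+9+9+2 = 23 ⇒ 23 days.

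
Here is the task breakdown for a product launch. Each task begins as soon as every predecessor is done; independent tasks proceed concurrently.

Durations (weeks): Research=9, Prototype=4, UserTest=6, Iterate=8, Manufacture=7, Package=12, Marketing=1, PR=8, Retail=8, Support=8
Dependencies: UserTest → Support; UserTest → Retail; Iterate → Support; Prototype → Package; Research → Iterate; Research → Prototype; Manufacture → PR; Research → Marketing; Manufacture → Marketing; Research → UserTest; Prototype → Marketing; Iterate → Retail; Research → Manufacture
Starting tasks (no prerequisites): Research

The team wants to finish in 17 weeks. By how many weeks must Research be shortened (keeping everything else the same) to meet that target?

Current finish: 25 weeks; target: 17.
Research is on every critical path, so each week cut from Research cuts the finish by one (this holds down to a finish of 17).
Need 25 − 17 = 8 weeks off Research → Research becomes 1 week, finish becomes 17.

8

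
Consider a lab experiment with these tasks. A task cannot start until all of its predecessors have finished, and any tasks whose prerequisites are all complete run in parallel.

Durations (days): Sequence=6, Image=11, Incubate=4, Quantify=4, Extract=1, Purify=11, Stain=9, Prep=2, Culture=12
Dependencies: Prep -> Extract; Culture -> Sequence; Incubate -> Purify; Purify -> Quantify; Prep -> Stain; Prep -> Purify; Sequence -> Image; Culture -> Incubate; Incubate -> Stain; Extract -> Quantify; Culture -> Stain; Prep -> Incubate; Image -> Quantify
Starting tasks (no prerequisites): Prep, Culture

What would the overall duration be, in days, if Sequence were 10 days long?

37

The binding path is Culture→Sequence→Image→Quantify = 12+6+11+4 = 33; finish at 33 days.
Since Sequence is critical, the +4 change carries straight to that chain (now 37 days).
No other chain overtakes it, so the finish is 37 days.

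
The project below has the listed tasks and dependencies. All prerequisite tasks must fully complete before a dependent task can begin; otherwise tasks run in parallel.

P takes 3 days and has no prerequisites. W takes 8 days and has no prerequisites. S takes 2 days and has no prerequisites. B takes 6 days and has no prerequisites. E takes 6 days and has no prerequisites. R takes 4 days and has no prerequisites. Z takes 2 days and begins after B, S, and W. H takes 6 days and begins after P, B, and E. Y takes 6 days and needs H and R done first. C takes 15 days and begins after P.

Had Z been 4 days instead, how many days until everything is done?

Critical path before the change: P→C = 3+15 = 18 giving 18 days.
Z has 8 days of float (longest path through it is 10).
No other chain overtakes it, so the finish is 18 days.

18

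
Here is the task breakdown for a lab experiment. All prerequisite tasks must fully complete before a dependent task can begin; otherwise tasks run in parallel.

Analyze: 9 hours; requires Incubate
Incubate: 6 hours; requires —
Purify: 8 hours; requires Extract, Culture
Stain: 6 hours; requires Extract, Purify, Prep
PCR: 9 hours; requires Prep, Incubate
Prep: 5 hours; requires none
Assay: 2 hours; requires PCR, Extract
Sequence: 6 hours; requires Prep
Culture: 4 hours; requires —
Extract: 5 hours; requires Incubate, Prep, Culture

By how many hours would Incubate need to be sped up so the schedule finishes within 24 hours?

Current finish: 25 hours; target: 24.
Incubate is on every critical path, so each hour cut from Incubate cuts the finish by one (this holds down to a finish of 24).
Need 25 − 24 = 1 hour off Incubate → Incubate becomes 5 hours, finish becomes 24.

1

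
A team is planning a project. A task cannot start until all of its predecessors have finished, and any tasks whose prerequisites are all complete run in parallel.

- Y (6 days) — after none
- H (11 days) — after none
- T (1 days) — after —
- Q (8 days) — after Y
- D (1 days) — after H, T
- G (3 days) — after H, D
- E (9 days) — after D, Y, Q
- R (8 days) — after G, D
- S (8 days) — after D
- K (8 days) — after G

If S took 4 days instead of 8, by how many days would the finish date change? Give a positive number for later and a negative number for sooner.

As given, the longest chain is Y→Q→E = 6+8+9 = 23, so the finish is 23 days.
The longest path through S is only 20 days, so S has float 3.
That remains the longest chain; total 23 days.
Change in finish: 23 − 23 = +0 days.

0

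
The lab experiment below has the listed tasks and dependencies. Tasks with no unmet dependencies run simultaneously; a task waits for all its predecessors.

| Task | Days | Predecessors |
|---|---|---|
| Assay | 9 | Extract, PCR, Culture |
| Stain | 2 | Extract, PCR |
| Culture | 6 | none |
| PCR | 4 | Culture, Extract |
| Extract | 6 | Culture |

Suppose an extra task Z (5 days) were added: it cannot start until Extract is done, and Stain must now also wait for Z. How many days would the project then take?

Originally the project takes 25 days.
With Z inserted, Stain now waits for max(Extract, PCR, Z).
New critical path: Culture→Extract→PCR→Assay = 6+6+4+9 = 25 ⇒ 25 days.

25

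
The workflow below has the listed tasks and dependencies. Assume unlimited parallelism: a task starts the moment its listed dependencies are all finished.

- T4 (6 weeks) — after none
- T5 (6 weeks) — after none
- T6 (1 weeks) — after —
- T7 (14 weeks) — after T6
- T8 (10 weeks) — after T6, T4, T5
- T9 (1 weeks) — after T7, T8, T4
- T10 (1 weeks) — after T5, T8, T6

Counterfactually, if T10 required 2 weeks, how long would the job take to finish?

The binding path is T4→T8→T10 = 6+10+1 = 17; finish at 17 weeks.
Since T10 is critical, the +1 change carries straight to that chain (now 18 weeks).
The critical path is still T4→T8→T10; finish is now 18 weeks.

18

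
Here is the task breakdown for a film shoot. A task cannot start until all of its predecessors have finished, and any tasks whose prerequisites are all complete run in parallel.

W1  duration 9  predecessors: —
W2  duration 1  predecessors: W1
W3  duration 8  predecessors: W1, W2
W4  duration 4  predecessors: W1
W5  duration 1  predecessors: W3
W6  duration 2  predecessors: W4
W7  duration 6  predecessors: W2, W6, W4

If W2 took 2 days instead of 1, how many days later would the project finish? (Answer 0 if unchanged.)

Baseline: W1→W4→W6→W7 = 9+4+2+6 = 21 → 21 days.
The longest path through W2 is only 19 days, so W2 has float 2.
That remains the longest chain; total 21 days.
Change in finish: 21 − 21 = +0 days.

0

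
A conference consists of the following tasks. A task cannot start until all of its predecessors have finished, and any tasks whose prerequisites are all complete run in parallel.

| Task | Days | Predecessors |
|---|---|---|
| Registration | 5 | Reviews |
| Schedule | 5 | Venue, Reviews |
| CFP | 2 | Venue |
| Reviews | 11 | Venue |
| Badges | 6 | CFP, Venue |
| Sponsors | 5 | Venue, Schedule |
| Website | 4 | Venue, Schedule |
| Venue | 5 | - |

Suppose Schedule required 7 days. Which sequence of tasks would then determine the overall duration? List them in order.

Venue, Reviews, Schedule, Sponsors

Critical path before the change: Venue→Reviews→Schedule→Sponsors = 5+11+5+5 = 26 giving 26 days.
Schedule is on the critical path; changing it to 7 makes that path 28 days.
That remains the longest chain; total 28 days.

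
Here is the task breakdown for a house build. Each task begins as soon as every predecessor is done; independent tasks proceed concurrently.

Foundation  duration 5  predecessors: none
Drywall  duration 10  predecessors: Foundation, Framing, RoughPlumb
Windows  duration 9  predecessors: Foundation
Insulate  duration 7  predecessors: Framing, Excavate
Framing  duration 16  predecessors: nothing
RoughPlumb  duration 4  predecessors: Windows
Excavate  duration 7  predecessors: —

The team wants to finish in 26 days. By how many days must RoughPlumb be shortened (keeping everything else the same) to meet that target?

Current finish: 28 days; target: 26.
RoughPlumb is on every critical path, so each day cut from RoughPlumb cuts the finish by one (this holds down to a finish of 26).
Need 28 − 26 = 2 days off RoughPlumb → RoughPlumb becomes 2 days, finish becomes 26.

2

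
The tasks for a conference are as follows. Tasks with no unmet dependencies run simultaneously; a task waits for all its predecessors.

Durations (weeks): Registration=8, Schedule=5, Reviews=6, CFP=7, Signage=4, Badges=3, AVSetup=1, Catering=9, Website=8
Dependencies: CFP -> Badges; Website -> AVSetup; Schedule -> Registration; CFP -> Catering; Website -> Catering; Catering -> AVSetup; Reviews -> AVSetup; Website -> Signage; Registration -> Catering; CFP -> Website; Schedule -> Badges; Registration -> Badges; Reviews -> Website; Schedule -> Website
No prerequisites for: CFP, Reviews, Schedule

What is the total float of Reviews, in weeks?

The longest chain is CFP→Website→Catering→AVSetup = 7+8+9+1 = 25; overall finish 25 weeks.
The longest chain containing Reviews totals 24 weeks.
Float = 25 − 24 = 1.

1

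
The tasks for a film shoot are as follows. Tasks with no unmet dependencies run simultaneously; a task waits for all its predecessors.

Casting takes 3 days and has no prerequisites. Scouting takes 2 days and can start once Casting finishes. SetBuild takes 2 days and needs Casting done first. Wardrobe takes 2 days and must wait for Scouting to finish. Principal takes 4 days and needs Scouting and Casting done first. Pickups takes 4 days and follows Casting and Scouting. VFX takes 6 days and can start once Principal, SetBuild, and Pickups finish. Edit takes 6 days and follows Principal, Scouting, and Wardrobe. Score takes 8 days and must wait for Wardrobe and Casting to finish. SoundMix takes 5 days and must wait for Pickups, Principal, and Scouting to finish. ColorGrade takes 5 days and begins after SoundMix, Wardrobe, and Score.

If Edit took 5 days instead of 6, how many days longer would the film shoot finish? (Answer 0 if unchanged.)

0

Actual critical path: Casting→Scouting→Wardrobe→Score→ColorGrade = 3+2+2+8+5 = 20 ⇒ 20 days.
Edit has 5 days of float (longest path through it is 15).
No other chain overtakes it, so the finish is 20 days.
Change in finish: 20 − 20 = +0 days.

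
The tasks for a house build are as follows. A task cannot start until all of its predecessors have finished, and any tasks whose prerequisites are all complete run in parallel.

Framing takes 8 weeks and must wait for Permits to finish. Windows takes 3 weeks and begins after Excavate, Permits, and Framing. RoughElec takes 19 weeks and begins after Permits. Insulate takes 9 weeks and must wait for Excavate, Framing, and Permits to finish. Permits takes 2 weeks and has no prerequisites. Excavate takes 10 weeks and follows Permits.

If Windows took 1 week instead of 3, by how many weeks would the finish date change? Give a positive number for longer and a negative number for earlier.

0

Actual critical path: Permits→Excavate→Insulate = 2+10+9 = 21 ⇒ 21 weeks.
Windows is off the critical path — its longest chain is 15 weeks, giving 6 of slack.
The critical path is still Permits→Excavate→Insulate; finish is now 21 weeks.
Change in finish: 21 − 21 = +0 weeks.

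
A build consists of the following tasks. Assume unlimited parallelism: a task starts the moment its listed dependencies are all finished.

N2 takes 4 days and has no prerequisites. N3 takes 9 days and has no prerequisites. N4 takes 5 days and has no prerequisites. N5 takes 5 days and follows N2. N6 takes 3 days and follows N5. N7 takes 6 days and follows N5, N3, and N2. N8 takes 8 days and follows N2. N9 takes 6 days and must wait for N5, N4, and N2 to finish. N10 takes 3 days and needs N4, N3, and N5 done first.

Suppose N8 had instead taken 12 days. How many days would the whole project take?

16

Baseline: N2→N5→N7 = 4+5+6 = 15 → 15 days.
N8 has 3 days of float (longest path through it is 12).
Now N2→N8 = 4+12 = 16 is longest, so the finish becomes 16 days.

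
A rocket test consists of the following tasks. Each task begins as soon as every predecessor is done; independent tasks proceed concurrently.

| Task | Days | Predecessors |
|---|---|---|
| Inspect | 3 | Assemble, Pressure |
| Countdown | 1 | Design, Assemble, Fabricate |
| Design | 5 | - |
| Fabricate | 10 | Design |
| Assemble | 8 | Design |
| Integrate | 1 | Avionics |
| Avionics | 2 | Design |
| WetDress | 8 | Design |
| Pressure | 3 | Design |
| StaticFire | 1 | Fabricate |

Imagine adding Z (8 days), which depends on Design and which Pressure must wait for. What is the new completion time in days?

Originally the schedule takes 16 days.
With Z inserted, Pressure now waits for max(Design, Z).
New critical path: Design→Z→Pressure→Inspect = 5+8+3+3 = 19 ⇒ 19 days.

19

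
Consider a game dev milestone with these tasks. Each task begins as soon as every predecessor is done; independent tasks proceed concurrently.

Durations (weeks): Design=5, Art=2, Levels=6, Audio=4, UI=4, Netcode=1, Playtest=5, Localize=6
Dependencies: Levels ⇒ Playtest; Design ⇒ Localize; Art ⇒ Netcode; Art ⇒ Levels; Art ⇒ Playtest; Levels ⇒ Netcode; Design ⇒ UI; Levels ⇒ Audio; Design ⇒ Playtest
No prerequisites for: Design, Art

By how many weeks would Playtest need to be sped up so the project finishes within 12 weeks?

Current finish: 13 weeks; target: 12.
Playtest is on every critical path, so each week cut from Playtest cuts the finish by one (this holds down to a finish of 12).
Need 13 − 12 = 1 week off Playtest → Playtest becomes 4 weeks, finish becomes 12.

1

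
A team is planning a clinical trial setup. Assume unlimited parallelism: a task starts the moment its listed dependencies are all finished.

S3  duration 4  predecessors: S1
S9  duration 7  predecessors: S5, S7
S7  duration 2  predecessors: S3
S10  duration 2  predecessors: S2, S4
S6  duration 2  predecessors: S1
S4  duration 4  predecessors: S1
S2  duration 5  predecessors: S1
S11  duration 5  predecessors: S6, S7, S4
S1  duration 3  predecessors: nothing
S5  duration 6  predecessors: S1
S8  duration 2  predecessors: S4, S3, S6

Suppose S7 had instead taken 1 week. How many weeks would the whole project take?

16

Critical path before the change: S1→S3→S7→S9 = 3+4+2+7 = 16 giving 16 weeks.
S7 is on the critical path; changing it to 1 makes that path 15 weeks.
The binding chain switches to S1→S5→S9 = 3+6+7 = 16; finish 16 weeks.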